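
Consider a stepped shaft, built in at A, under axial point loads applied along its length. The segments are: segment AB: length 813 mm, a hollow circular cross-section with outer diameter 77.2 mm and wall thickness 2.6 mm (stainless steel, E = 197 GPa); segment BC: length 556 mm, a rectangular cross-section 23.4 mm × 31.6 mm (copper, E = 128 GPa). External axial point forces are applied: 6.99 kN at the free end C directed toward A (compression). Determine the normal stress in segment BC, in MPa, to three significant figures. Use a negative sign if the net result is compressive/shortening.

-9.45 MPa

Internal axial forces (sectioning from the free end, tension +): N_BC = -6.99 kN, N_AB = -6.99 kN.
A_BC = 739.4 mm².
σ_BC = N_BC/A_BC = -6990/739.4 = -9.453 MPa.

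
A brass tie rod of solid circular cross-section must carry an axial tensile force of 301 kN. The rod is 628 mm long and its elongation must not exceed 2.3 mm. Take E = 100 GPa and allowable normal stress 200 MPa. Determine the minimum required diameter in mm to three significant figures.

Required area A ≥ P/σ_allow = 301000/200 = 1505 mm².
For a solid circular section, d ≥ √(4A/π) = 43.77 mm.
Elongation limit: A ≥ PL/(Eδ_allow) = 301000·628/(100000·2.3) = 821.9 mm² ⇒ d ≥ 32.35 mm.
The stress limit governs.

43.8 mm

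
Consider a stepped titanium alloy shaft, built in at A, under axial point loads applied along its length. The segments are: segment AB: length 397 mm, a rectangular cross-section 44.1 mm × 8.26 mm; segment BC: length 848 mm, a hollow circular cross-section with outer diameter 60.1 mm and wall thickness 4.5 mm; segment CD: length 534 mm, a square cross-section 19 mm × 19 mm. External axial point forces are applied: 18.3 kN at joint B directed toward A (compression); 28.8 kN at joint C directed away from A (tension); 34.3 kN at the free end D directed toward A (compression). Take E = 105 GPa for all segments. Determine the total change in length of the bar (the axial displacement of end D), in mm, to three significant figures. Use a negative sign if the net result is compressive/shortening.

-0.787 mm

Internal axial forces (sectioning from the free end, tension +): N_CD = -34.3 kN, N_BC = -5.5 kN, N_AB = -23.8 kN.
A_AB = 364.3 mm².
A_BC = 786 mm².
A_CD = 361 mm².
δ_AB = -23800·397/(364.3·105000) = -0.247 mm
δ_BC = -5500·848/(786·105000) = -0.05651 mm
δ_CD = -34300·534/(361·105000) = -0.4832 mm
δ = Σδ_i = -0.7868 mm.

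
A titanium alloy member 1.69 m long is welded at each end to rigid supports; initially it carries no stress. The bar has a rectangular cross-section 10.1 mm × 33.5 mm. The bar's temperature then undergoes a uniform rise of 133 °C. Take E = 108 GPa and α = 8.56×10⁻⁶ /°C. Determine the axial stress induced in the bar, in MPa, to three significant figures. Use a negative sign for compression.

-123 MPa

Free thermal expansion αLΔT = 8.56e-6 · 1690 · 133 = 1.924 mm.
The walls impose strain ε = −(1.924)/1690 = -1.1385e-03; σ = Eε = 108000 · -1.1385e-03 = -123 MPa.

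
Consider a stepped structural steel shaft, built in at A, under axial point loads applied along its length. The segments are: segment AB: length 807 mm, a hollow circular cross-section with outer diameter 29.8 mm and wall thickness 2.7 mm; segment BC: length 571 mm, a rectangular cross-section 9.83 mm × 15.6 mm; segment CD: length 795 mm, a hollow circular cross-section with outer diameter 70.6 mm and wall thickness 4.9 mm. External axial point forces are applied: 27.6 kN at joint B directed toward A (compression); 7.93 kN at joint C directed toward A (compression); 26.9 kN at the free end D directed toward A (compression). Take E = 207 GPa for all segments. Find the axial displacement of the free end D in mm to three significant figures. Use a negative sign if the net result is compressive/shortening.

-1.79 mm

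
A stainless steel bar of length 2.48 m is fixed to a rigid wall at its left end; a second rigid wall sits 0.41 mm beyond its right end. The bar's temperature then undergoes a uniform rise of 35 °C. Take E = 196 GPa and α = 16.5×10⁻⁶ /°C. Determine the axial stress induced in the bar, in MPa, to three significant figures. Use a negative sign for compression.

-80.8 MPa

Free thermal expansion αLΔT = 16.5e-6 · 2480 · 35 = 1.432 mm.
The walls engage after the gap closes; constrained expansion = 1.432 − 0.41 = 1.022 mm.
The walls impose strain ε = −(1.022)/2480 = -4.1218e-04; σ = Eε = 196000 · -4.1218e-04 = -80.79 MPa.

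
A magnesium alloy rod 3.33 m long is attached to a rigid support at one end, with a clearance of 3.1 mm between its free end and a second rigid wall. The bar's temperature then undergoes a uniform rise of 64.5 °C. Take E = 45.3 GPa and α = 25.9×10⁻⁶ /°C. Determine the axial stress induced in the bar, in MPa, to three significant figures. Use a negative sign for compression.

-33.5 MPa

Free thermal expansion αLΔT = 25.9e-6 · 3330 · 64.5 = 5.563 mm.
The walls engage after the gap closes; constrained expansion = 5.563 − 3.1 = 2.463 mm.
The walls impose strain ε = −(2.463)/3330 = -7.3962e-04; σ = Eε = 45300 · -7.3962e-04 = -33.5 MPa.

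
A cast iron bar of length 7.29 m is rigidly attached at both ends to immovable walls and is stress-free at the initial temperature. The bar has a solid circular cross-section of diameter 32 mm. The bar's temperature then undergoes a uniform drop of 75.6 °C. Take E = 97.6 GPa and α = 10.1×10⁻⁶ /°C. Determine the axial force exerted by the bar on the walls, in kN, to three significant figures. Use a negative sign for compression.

59.9 kN

Free thermal expansion αLΔT = 10.1e-6 · 7290 · -75.6 = -5.566 mm.
The walls impose strain ε = −(-5.566)/7290 = 7.6356e-04; σ = Eε = 97600 · 7.6356e-04 = 74.52 MPa.
Wall reaction R = σ·A = 74.52·804.2 = 59940 N = 59.94 kN.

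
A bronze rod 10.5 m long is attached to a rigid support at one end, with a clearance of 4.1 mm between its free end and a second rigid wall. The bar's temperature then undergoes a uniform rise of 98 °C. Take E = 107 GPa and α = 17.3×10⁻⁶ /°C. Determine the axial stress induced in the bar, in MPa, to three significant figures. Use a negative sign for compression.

Free thermal expansion αLΔT = 17.3e-6 · 10500 · 98 = 17.8 mm.
The walls engage after the gap closes; constrained expansion = 17.8 − 4.1 = 13.7 mm.
The walls impose strain ε = −(13.7)/10500 = -1.3049e-03; σ = Eε = 107000 · -1.3049e-03 = -139.6 MPa.

-140 MPa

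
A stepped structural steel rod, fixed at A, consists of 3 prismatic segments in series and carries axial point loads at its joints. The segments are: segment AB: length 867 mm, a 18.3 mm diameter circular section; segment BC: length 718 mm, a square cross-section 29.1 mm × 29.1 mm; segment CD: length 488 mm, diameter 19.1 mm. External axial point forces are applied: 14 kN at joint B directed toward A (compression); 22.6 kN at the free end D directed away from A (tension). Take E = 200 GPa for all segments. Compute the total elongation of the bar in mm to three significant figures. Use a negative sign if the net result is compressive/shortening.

Internal axial forces (sectioning from the free end, tension +): N_CD = 22.6 kN, N_BC = 22.6 kN, N_AB = 8.6 kN.
A_AB = 263 mm².
A_BC = 846.8 mm².
A_CD = 286.5 mm².
δ_AB = 8600·867/(263·200000) = 0.1417 mm
δ_BC = 22600·718/(846.8·200000) = 0.09581 mm
δ_CD = 22600·488/(286.5·200000) = 0.1925 mm
δ = Σδ_i = 0.43 mm.

0.430 mm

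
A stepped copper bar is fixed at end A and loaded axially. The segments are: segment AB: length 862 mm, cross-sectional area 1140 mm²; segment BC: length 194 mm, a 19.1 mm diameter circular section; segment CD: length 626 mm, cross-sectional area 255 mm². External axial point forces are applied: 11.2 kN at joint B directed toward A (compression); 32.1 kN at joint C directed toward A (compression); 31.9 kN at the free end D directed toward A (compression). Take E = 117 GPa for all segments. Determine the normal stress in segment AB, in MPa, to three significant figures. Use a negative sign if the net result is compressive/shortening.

Internal axial forces (sectioning from the free end, tension +): N_CD = -31.9 kN, N_BC = -64 kN, N_AB = -75.2 kN.
σ_AB = N_AB/A_AB = -75200/1140 = -65.96 MPa.

-66.0 MPa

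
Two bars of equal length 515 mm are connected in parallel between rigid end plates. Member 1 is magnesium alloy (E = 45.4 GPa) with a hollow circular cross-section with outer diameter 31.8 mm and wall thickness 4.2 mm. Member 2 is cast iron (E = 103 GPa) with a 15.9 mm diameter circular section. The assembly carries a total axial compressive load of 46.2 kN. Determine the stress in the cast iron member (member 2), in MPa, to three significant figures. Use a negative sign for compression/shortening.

-129 MPa

A_1 = 364.2 mm².
A_2 = 198.6 mm².
Equal strain + equilibrium ⇒ each member carries load in proportion to AE: A₁E₁ = 16530000 N, A₂E₂ = 20450000 N, ΣAE = 36980000 N.
σ₂ = P·E₂/ΣAE = -46200·103000/36980000 = -128.7 MPa.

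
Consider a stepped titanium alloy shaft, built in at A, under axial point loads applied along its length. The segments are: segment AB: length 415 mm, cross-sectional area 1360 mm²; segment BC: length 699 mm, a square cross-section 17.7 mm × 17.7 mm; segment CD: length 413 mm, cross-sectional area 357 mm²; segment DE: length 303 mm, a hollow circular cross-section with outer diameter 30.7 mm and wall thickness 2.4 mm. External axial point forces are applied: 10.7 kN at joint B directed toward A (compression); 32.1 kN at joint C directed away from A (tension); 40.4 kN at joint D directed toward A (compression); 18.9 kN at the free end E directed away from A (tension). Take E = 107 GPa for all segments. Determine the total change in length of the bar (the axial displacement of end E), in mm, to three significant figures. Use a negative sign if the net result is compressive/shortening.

0.239 mm

Internal axial forces (sectioning from the free end, tension +): N_DE = 18.9 kN, N_CD = -21.5 kN, N_BC = 10.6 kN, N_AB = -0.1 kN.
A_BC = 313.3 mm².
A_DE = 213.4 mm².
δ_AB = -100·415/(1360·107000) = -0.0002852 mm
δ_BC = 10600·699/(313.3·107000) = 0.221 mm
δ_CD = -21500·413/(357·107000) = -0.2325 mm
δ_DE = 18900·303/(213.4·107000) = 0.2508 mm
δ = Σδ_i = 0.2391 mm.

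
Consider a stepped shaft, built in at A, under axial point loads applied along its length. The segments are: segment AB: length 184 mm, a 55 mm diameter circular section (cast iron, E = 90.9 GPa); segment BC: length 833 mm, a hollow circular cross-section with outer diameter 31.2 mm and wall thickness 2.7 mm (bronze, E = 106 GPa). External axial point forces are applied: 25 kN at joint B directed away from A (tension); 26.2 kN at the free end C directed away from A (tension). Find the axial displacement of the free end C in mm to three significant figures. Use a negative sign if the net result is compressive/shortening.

0.895 mm

Internal axial forces (sectioning from the free end, tension +): N_BC = 26.2 kN, N_AB = 51.2 kN.
A_AB = 2376 mm².
A_BC = 241.7 mm².
δ_AB = 51200·184/(2376·90900) = 0.04362 mm
δ_BC = 26200·833/(241.7·106000) = 0.8517 mm
δ = Σδ_i = 0.8953 mm.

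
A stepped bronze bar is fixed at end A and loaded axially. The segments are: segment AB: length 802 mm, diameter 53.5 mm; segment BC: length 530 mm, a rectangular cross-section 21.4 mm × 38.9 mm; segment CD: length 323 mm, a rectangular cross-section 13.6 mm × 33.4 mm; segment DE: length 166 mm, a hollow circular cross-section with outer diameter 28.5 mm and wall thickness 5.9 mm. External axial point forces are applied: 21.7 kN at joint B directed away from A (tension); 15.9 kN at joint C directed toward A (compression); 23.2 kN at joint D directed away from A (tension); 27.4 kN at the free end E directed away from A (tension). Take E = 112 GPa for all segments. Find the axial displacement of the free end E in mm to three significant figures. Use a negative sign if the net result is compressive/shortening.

Internal axial forces (sectioning from the free end, tension +): N_DE = 27.4 kN, N_CD = 50.6 kN, N_BC = 34.7 kN, N_AB = 56.4 kN.
A_AB = 2248 mm².
A_BC = 832.5 mm².
A_CD = 454.2 mm².
A_DE = 418.9 mm².
δ_AB = 56400·802/(2248·112000) = 0.1797 mm
δ_BC = 34700·530/(832.5·112000) = 0.1973 mm
δ_CD = 50600·323/(454.2·112000) = 0.3213 mm
δ_DE = 27400·166/(418.9·112000) = 0.09695 mm
δ = Σδ_i = 0.7951 mm.

0.795 mm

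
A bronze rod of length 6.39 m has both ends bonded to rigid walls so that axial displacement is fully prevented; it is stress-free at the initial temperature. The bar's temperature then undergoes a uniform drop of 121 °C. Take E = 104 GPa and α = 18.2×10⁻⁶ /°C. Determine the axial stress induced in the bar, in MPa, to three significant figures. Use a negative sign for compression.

Free thermal expansion αLΔT = 18.2e-6 · 6390 · -121 = -14.07 mm.
The walls impose strain ε = −(-14.07)/6390 = 2.2022e-03; σ = Eε = 104000 · 2.2022e-03 = 229 MPa.

229 MPa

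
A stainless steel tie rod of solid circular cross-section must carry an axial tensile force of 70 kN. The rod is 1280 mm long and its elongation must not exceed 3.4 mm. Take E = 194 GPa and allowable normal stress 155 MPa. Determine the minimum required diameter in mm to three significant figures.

24.0 mm

Required area A ≥ P/σ_allow = 70000/155 = 451.6 mm².
For a solid circular section, d ≥ √(4A/π) = 23.98 mm.
Elongation limit: A ≥ PL/(Eδ_allow) = 70000·1280/(194000·3.4) = 135.8 mm² ⇒ d ≥ 13.15 mm.
The stress limit governs.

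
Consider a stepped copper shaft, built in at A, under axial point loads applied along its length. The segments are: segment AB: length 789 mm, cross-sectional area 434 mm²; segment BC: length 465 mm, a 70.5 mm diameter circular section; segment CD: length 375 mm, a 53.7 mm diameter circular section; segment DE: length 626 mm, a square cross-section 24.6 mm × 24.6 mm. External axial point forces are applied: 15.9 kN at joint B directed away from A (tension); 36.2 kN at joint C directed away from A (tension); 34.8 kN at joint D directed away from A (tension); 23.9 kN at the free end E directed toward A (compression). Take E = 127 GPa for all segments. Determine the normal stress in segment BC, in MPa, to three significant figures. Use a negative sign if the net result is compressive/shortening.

12.1 MPa

Internal axial forces (sectioning from the free end, tension +): N_DE = -23.9 kN, N_CD = 10.9 kN, N_BC = 47.1 kN, N_AB = 63 kN.
A_BC = 3904 mm².
σ_BC = N_BC/A_BC = 47100/3904 = 12.07 MPa.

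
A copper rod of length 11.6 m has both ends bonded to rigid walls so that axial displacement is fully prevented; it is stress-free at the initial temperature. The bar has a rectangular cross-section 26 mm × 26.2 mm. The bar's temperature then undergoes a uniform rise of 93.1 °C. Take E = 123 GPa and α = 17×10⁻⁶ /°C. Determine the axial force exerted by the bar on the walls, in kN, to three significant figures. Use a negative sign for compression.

-133 kN

Free thermal expansion αLΔT = 17e-6 · 11600 · 93.1 = 18.36 mm.
The walls impose strain ε = −(18.36)/11600 = -1.5827e-03; σ = Eε = 123000 · -1.5827e-03 = -194.7 MPa.
Wall reaction R = σ·A = -194.7·681.2 = -132600 N = -132.6 kN.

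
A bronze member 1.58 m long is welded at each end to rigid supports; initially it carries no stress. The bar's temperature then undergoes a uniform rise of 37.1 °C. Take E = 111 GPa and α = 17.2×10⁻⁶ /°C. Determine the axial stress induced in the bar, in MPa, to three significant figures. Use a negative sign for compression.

-70.8 MPa

Free thermal expansion αLΔT = 17.2e-6 · 1580 · 37.1 = 1.008 mm.
The walls impose strain ε = −(1.008)/1580 = -6.3812e-04; σ = Eε = 111000 · -6.3812e-04 = -70.83 MPa.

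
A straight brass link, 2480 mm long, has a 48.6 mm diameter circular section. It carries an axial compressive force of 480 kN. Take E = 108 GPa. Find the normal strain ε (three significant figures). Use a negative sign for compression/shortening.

-0.00240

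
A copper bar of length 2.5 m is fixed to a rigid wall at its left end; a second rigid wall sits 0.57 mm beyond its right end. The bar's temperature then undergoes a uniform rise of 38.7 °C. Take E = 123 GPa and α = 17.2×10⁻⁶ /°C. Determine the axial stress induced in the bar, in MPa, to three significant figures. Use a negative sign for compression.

Free thermal expansion αLΔT = 17.2e-6 · 2500 · 38.7 = 1.664 mm.
The walls engage after the gap closes; constrained expansion = 1.664 − 0.57 = 1.094 mm.
The walls impose strain ε = −(1.094)/2500 = -4.3764e-04; σ = Eε = 123000 · -4.3764e-04 = -53.83 MPa.

-53.8 MPa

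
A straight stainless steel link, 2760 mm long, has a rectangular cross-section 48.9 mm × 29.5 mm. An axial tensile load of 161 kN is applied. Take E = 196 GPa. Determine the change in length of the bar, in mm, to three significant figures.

1.57 mm

A = 1443 mm².
δ_mech = NL/(AE) = 161000·2760/(1443·196000) = 1.572 mm.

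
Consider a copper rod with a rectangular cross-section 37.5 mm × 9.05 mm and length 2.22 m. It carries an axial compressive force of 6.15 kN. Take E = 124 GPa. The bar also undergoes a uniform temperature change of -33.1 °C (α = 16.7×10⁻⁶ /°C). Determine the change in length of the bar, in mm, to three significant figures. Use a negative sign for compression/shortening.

-1.55 mm

A = 339.4 mm².
δ_mech = NL/(AE) = -6150·2220/(339.4·124000) = -0.3244 mm.
δ_thermal = αLΔT = 16.7e-6·2220·-33.1 = -1.227 mm.
δ = δ_mech + δ_thermal = -1.552 mm.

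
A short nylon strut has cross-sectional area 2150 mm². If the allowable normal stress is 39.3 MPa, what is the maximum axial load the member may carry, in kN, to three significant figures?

84.5 kN

P_max = σ_allow · A = 39.3 · 2150 = 84500 N = 84.5 kN.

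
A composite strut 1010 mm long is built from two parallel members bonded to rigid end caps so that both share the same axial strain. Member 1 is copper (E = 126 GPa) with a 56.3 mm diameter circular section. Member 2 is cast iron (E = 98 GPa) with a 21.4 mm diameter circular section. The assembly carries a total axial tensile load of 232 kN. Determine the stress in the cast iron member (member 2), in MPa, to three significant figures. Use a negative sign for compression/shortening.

65.2 MPa

A_1 = 2489 mm².
A_2 = 359.7 mm².
Equal strain + equilibrium ⇒ each member carries load in proportion to AE: A₁E₁ = 313700000 N, A₂E₂ = 35250000 N, ΣAE = 348900000 N.
σ₂ = P·E₂/ΣAE = 232000·98000/348900000 = 65.16 MPa.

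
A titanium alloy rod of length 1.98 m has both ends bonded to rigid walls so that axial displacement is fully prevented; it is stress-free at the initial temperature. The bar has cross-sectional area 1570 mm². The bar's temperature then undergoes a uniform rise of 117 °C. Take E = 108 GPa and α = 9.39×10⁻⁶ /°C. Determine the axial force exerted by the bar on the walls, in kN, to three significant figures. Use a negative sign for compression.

Free thermal expansion αLΔT = 9.39e-6 · 1980 · 117 = 2.175 mm.
The walls impose strain ε = −(2.175)/1980 = -1.0986e-03; σ = Eε = 108000 · -1.0986e-03 = -118.7 MPa.
Wall reaction R = σ·A = -118.7·1570 = -186300 N = -186.3 kN.

-186 kN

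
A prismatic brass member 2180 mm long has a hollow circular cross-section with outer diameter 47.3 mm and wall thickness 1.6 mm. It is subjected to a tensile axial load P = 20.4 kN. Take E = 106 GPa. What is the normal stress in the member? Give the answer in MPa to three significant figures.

88.8 MPa

A = 229.7 mm².
σ = N/A = 20400/229.7 = 88.81 MPa.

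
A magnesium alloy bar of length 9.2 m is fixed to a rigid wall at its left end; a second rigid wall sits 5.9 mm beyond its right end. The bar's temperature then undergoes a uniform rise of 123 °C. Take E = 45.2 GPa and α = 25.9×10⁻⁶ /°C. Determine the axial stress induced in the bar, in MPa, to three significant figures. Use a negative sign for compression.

-115 MPa

Free thermal expansion αLΔT = 25.9e-6 · 9200 · 123 = 29.31 mm.
The walls engage after the gap closes; constrained expansion = 29.31 − 5.9 = 23.41 mm.
The walls impose strain ε = −(23.41)/9200 = -2.5444e-03; σ = Eε = 45200 · -2.5444e-03 = -115 MPa.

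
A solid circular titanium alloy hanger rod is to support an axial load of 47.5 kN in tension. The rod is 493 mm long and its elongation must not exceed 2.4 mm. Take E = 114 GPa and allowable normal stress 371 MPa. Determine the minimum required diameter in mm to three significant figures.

12.8 mm

Required area A ≥ P/σ_allow = 47500/371 = 128 mm².
For a solid circular section, d ≥ √(4A/π) = 12.77 mm.
Elongation limit: A ≥ PL/(Eδ_allow) = 47500·493/(114000·2.4) = 85.59 mm² ⇒ d ≥ 10.44 mm.
The stress limit governs.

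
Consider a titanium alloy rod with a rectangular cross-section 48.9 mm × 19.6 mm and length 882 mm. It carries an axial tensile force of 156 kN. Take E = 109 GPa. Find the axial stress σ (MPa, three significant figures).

163 MPa

A = 958.4 mm².
σ = N/A = 156000/958.4 = 162.8 MPa.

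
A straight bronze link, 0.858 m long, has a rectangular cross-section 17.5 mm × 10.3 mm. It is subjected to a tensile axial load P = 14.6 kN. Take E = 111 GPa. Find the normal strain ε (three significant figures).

A = 180.2 mm².
σ = N/A = 81 MPa; ε = σ/E = 81/111000 = 7.297e-04.

7.30e-04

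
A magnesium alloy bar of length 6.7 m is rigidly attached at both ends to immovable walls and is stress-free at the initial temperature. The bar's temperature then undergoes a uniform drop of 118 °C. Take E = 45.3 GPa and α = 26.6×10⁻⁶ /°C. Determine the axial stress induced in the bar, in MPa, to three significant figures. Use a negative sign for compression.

142 MPa

Free thermal expansion αLΔT = 26.6e-6 · 6700 · -118 = -21.03 mm.
The walls impose strain ε = −(-21.03)/6700 = 3.1388e-03; σ = Eε = 45300 · 3.1388e-03 = 142.2 MPa.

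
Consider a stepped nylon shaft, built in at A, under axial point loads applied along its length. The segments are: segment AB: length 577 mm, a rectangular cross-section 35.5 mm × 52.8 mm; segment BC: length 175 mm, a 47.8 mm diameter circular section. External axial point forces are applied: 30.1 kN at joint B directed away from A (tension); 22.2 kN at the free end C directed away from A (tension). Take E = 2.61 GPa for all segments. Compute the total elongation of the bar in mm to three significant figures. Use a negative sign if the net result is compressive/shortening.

Internal axial forces (sectioning from the free end, tension +): N_BC = 22.2 kN, N_AB = 52.3 kN.
A_AB = 1874 mm².
A_BC = 1795 mm².
δ_AB = 52300·577/(1874·2610) = 6.168 mm
δ_BC = 22200·175/(1795·2610) = 0.8295 mm
δ = Σδ_i = 6.998 mm.

7.00 mm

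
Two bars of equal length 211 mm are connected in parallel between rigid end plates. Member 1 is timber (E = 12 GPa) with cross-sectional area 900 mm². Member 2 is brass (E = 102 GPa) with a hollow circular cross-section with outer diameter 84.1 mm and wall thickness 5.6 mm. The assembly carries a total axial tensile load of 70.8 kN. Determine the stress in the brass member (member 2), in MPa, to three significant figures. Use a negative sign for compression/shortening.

A_2 = 1381 mm².
Equal strain + equilibrium ⇒ each member carries load in proportion to AE: A₁E₁ = 10800000 N, A₂E₂ = 140900000 N, ΣAE = 151700000 N.
σ₂ = P·E₂/ΣAE = 70800·102000/151700000 = 47.61 MPa.

47.6 MPa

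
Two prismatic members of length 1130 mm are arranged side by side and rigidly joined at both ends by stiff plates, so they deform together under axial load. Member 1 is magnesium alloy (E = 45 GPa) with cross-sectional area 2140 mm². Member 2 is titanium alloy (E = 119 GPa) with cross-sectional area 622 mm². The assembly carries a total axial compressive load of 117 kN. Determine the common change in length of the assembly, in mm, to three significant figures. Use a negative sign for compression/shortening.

-0.776 mm

Equal strain + equilibrium ⇒ each member carries load in proportion to AE: A₁E₁ = 96300000 N, A₂E₂ = 74020000 N, ΣAE = 170300000 N.
δ = PL/ΣAE = -117000·1130/170300000 = -0.7763 mm.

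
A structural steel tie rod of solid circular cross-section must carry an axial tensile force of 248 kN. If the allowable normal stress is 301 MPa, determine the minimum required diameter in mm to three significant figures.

Required area A ≥ P/σ_allow = 248000/301 = 823.9 mm².
For a solid circular section, d ≥ √(4A/π) = 32.39 mm.

32.4 mm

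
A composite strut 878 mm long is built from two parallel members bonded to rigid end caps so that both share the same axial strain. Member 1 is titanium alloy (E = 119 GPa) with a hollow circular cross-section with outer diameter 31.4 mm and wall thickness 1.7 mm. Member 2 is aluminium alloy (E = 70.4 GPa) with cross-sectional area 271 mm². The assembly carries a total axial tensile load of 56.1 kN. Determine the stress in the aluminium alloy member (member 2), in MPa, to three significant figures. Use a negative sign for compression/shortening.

104 MPa

A_1 = 158.6 mm².
Equal strain + equilibrium ⇒ each member carries load in proportion to AE: A₁E₁ = 18880000 N, A₂E₂ = 19080000 N, ΣAE = 37950000 N.
σ₂ = P·E₂/ΣAE = 56100·70400/37950000 = 104.1 MPa.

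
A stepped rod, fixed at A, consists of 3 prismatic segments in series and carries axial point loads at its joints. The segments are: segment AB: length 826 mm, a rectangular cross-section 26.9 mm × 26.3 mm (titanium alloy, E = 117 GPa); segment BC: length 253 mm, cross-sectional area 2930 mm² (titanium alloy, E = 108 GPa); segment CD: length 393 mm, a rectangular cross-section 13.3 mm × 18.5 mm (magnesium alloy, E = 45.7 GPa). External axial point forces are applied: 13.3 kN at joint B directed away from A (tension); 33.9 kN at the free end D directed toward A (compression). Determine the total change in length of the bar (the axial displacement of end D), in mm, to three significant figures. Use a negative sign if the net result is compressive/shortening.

-1.42 mm

Internal axial forces (sectioning from the free end, tension +): N_CD = -33.9 kN, N_BC = -33.9 kN, N_AB = -20.6 kN.
A_AB = 707.5 mm².
A_CD = 246.1 mm².
δ_AB = -20600·826/(707.5·117000) = -0.2056 mm
δ_BC = -33900·253/(2930·108000) = -0.0271 mm
δ_CD = -33900·393/(246.1·45700) = -1.185 mm
δ = Σδ_i = -1.417 mm.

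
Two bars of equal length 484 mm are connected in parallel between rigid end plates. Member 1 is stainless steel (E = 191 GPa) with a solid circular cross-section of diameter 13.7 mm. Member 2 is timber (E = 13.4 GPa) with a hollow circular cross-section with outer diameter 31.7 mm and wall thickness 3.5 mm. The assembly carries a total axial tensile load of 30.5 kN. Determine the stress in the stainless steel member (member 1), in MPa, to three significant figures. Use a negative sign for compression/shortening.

A_1 = 147.4 mm².
A_2 = 310.1 mm².
Equal strain + equilibrium ⇒ each member carries load in proportion to AE: A₁E₁ = 28160000 N, A₂E₂ = 4155000 N, ΣAE = 32310000 N.
σ₁ = P·E₁/ΣAE = 30500·191000/32310000 = 180.3 MPa.

180 MPa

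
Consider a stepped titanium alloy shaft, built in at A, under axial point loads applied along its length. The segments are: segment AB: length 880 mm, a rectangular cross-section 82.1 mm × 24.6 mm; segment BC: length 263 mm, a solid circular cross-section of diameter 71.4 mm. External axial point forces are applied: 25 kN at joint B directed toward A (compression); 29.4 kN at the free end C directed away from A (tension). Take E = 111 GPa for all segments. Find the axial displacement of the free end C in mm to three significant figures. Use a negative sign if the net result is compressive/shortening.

Internal axial forces (sectioning from the free end, tension +): N_BC = 29.4 kN, N_AB = 4.4 kN.
A_AB = 2020 mm².
A_BC = 4004 mm².
δ_AB = 4400·880/(2020·111000) = 0.01727 mm
δ_BC = 29400·263/(4004·111000) = 0.0174 mm
δ = Σδ_i = 0.03467 mm.

0.0347 mm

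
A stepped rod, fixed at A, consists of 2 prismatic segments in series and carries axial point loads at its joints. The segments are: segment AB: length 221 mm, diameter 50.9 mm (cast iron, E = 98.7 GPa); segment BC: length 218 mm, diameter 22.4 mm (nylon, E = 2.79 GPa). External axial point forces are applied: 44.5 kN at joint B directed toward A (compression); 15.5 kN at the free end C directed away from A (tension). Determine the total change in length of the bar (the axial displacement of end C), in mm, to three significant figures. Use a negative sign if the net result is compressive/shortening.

Internal axial forces (sectioning from the free end, tension +): N_BC = 15.5 kN, N_AB = -29 kN.
A_AB = 2035 mm².
A_BC = 394.1 mm².
δ_AB = -29000·221/(2035·98700) = -0.03191 mm
δ_BC = 15500·218/(394.1·2790) = 3.073 mm
δ = Σδ_i = 3.041 mm.

3.04 mm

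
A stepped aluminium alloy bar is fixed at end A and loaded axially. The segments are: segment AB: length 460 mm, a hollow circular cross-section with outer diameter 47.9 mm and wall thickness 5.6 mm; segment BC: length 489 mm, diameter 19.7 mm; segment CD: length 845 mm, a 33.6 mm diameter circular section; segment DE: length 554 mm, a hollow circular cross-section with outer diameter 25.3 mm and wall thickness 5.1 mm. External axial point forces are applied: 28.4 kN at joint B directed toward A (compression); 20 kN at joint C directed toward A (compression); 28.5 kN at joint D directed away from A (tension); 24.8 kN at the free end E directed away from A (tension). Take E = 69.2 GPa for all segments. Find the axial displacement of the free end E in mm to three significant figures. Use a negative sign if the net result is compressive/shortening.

Internal axial forces (sectioning from the free end, tension +): N_DE = 24.8 kN, N_CD = 53.3 kN, N_BC = 33.3 kN, N_AB = 4.9 kN.
A_AB = 744.2 mm².
A_BC = 304.8 mm².
A_CD = 886.7 mm².
A_DE = 323.6 mm².
δ_AB = 4900·460/(744.2·69200) = 0.04377 mm
δ_BC = 33300·489/(304.8·69200) = 0.772 mm
δ_CD = 53300·845/(886.7·69200) = 0.734 mm
δ_DE = 24800·554/(323.6·69200) = 0.6135 mm
δ = Σδ_i = 2.163 mm.

2.16 mm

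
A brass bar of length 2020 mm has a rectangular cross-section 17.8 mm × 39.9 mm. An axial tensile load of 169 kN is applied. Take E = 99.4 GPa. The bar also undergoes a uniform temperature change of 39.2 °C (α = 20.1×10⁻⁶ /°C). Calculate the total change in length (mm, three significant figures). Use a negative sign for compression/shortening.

A = 710.2 mm².
δ_mech = NL/(AE) = 169000·2020/(710.2·99400) = 4.836 mm.
δ_thermal = αLΔT = 20.1e-6·2020·39.2 = 1.592 mm.
δ = δ_mech + δ_thermal = 6.427 mm.

6.43 mm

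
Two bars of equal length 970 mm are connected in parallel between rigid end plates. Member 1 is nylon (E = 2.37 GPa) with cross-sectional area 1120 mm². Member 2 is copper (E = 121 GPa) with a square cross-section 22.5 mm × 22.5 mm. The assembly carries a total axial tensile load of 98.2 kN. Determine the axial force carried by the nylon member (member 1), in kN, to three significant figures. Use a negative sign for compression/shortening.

4.08 kN

A_2 = 506.2 mm².
Equal strain + equilibrium ⇒ each member carries load in proportion to AE: A₁E₁ = 2654000 N, A₂E₂ = 61260000 N, ΣAE = 63910000 N.
F₁ = P·A₁E₁/ΣAE = 98200·2654000/63910000 = 4079 N.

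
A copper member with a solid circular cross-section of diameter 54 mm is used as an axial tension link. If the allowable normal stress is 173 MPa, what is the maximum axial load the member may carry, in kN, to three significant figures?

A = 2290 mm².
P_max = σ_allow · A = 173 · 2290 = 396200 N = 396.2 kN.

396 kN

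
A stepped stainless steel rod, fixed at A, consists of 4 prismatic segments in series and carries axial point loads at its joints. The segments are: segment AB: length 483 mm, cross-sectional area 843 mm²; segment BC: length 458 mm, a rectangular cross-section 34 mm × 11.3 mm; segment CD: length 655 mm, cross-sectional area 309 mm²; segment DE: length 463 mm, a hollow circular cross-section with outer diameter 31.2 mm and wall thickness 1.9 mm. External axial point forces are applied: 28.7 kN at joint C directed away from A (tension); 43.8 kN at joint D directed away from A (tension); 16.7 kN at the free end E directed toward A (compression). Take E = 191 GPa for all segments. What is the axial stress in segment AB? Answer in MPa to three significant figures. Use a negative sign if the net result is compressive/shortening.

Internal axial forces (sectioning from the free end, tension +): N_DE = -16.7 kN, N_CD = 27.1 kN, N_BC = 55.8 kN, N_AB = 55.8 kN.
σ_AB = N_AB/A_AB = 55800/843 = 66.19 MPa.

66.2 MPa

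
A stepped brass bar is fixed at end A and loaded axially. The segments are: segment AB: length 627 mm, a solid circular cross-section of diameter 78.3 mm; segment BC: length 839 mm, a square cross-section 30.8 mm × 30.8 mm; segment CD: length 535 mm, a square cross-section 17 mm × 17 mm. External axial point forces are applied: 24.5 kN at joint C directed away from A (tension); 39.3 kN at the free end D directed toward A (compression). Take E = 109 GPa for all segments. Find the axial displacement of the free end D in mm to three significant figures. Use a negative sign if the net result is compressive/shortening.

Internal axial forces (sectioning from the free end, tension +): N_CD = -39.3 kN, N_BC = -14.8 kN, N_AB = -14.8 kN.
A_AB = 4815 mm².
A_BC = 948.6 mm².
A_CD = 289 mm².
δ_AB = -14800·627/(4815·109000) = -0.01768 mm
δ_BC = -14800·839/(948.6·109000) = -0.1201 mm
δ_CD = -39300·535/(289·109000) = -0.6675 mm
δ = Σδ_i = -0.8052 mm.

-0.805 mm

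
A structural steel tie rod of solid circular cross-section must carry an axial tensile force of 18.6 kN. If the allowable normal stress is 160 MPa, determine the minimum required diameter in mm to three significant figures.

Required area A ≥ P/σ_allow = 18600/160 = 116.2 mm².
For a solid circular section, d ≥ √(4A/π) = 12.17 mm.

12.2 mm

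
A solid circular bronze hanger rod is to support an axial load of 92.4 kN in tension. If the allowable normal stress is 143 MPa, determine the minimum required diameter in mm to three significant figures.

28.7 mm

Required area A ≥ P/σ_allow = 92400/143 = 646.2 mm².
For a solid circular section, d ≥ √(4A/π) = 28.68 mm.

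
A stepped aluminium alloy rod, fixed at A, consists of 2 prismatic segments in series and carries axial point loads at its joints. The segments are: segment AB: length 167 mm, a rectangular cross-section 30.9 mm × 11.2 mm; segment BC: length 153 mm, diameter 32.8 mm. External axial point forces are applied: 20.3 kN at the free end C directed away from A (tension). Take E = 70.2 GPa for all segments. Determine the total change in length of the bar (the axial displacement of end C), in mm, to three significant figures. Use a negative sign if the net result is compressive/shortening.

0.192 mm

Internal axial forces (sectioning from the free end, tension +): N_BC = 20.3 kN, N_AB = 20.3 kN.
A_AB = 346.1 mm².
A_BC = 845 mm².
δ_AB = 20300·167/(346.1·70200) = 0.1395 mm
δ_BC = 20300·153/(845·70200) = 0.05236 mm
δ = Σδ_i = 0.1919 mm.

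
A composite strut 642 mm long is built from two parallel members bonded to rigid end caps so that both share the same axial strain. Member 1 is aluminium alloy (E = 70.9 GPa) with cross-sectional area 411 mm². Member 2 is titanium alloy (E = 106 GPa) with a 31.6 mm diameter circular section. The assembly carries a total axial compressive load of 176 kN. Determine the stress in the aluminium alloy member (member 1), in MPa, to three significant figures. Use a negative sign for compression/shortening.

-111 MPa

A_2 = 784.3 mm².
Equal strain + equilibrium ⇒ each member carries load in proportion to AE: A₁E₁ = 29140000 N, A₂E₂ = 83130000 N, ΣAE = 112300000 N.
σ₁ = P·E₁/ΣAE = -176000·70900/112300000 = -111.1 MPa.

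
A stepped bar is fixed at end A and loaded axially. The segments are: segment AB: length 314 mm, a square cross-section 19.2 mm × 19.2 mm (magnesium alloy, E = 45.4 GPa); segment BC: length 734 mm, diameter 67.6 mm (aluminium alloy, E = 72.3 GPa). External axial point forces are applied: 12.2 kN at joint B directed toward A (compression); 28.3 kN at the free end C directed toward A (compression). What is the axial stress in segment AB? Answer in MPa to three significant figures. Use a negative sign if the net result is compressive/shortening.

Internal axial forces (sectioning from the free end, tension +): N_BC = -28.3 kN, N_AB = -40.5 kN.
A_AB = 368.6 mm².
σ_AB = N_AB/A_AB = -40500/368.6 = -109.9 MPa.

-110 MPa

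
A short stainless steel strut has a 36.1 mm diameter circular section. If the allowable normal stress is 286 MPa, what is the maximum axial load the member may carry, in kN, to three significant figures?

A = 1024 mm².
P_max = σ_allow · A = 286 · 1024 = 292700 N = 292.7 kN.

293 kN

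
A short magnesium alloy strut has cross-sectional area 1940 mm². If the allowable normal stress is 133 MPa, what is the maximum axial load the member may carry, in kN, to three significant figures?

P_max = σ_allow · A = 133 · 1940 = 258000 N = 258 kN.

258 kN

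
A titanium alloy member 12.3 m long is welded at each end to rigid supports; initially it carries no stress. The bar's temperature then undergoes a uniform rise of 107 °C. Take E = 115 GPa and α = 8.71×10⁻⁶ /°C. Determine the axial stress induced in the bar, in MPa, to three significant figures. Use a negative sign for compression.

Free thermal expansion αLΔT = 8.71e-6 · 12300 · 107 = 11.46 mm.
The walls impose strain ε = −(11.46)/12300 = -9.3197e-04; σ = Eε = 115000 · -9.3197e-04 = -107.2 MPa.

-107 MPa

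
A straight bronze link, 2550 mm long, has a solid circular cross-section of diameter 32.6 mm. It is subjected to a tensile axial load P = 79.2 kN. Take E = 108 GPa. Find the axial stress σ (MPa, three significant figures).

94.9 MPa

A = 834.7 mm².
σ = N/A = 79200/834.7 = 94.89 MPa.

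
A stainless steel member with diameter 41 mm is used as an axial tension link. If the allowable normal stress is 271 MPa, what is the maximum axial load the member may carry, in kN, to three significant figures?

358 kN

A = 1320 mm².
P_max = σ_allow · A = 271 · 1320 = 357800 N = 357.8 kN.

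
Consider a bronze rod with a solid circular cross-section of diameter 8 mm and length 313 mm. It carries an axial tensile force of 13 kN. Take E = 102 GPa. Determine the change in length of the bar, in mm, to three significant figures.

A = 50.27 mm².
δ_mech = NL/(AE) = 13000·313/(50.27·102000) = 0.7936 mm.

0.794 mm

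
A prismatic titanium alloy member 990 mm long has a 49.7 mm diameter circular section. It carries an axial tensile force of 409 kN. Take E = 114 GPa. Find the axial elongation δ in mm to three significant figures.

1.83 mm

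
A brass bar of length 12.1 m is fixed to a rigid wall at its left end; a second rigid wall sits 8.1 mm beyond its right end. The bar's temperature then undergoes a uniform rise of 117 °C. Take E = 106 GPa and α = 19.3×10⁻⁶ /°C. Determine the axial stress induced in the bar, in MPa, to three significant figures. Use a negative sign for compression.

-168 MPa

Free thermal expansion αLΔT = 19.3e-6 · 12100 · 117 = 27.32 mm.
The walls engage after the gap closes; constrained expansion = 27.32 − 8.1 = 19.22 mm.
The walls impose strain ε = −(19.22)/12100 = -1.5887e-03; σ = Eε = 106000 · -1.5887e-03 = -168.4 MPa.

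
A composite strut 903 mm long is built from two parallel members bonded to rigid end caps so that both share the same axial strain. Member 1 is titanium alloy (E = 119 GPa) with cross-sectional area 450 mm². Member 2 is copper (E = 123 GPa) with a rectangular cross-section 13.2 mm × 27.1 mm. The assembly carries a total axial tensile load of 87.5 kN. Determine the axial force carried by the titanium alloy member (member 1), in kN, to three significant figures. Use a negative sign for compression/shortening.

48.0 kN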